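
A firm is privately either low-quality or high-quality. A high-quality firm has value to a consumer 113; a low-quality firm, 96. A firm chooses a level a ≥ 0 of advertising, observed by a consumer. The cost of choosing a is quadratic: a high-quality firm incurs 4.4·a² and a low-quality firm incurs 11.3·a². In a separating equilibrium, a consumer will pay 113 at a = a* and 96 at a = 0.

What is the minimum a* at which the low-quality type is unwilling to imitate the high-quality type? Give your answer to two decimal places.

1.23

The low-quality type at a = 0 receives 96; imitating at a* yields 113 − 11.3·a*².
Indifference: 96 = 113 − 11.3·a*², so a*² = (113 − 96) / 11.3 ≈ 1.5044.
a* = √1.5044 ≈ 1.23.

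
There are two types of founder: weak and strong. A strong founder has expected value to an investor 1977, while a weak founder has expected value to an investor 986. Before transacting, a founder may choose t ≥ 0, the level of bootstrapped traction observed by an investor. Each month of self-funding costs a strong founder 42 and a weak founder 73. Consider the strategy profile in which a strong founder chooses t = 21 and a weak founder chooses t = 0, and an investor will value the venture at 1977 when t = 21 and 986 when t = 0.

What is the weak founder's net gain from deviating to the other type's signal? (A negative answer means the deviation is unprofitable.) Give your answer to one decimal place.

Playing t = 0 the weak founder receives 986.
Deviating to t = 21 brings payment 1977 at cost 73 × 21 = 1533, netting 444.
Gain from deviating: 444 − 986 = -542.0.
The gain is negative, so the weak type's incentive-compatibility constraint is satisfied.

-542.0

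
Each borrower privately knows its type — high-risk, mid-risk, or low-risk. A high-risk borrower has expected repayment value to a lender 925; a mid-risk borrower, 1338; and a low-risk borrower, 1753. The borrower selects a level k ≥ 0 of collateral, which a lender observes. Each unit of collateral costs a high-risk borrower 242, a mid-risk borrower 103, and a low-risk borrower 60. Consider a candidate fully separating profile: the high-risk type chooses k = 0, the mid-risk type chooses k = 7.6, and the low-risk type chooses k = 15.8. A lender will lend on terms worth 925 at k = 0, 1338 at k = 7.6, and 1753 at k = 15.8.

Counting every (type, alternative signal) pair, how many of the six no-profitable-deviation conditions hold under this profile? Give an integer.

3

High-risk (own payoff 925): to k=7.6 gives 1338 − 242×7.6 = -501.2 → no gain ✓; to k=15.8 gives 1753 − 242×15.8 = -2070.6 → no gain ✓.
Mid-risk (own payoff 1338 − 103×7.6 = 555.2): to k=0 gives 925 → profitable ✗; to k=15.8 gives 1753 − 103×15.8 = 125.6 → no gain ✓.
Low-risk (own payoff 1753 − 60×15.8 = 805): to k=0 gives 925 → profitable ✗; to k=7.6 gives 1338 − 60×7.6 = 882 → profitable ✗.
3 of the 6 constraints hold; not an equilibrium.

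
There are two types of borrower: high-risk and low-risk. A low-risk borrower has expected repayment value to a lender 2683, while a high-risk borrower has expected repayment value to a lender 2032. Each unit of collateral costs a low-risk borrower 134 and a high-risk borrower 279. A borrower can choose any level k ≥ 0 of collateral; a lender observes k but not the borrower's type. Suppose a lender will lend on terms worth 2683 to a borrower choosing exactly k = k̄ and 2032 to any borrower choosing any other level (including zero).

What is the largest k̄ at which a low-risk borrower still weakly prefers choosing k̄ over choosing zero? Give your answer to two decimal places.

4.86

Choosing k̄ yields the low-risk type 2683 − 134·k̄; choosing zero yields 2032.
The low-risk type is indifferent at 2683 − 134·k̄ = 2032, i.e. k̄ = (2683 − 2032) / 134 ≈ 4.86.
For any k̄ above 4.86 the low-risk type would rather pool at zero, so separation collapses.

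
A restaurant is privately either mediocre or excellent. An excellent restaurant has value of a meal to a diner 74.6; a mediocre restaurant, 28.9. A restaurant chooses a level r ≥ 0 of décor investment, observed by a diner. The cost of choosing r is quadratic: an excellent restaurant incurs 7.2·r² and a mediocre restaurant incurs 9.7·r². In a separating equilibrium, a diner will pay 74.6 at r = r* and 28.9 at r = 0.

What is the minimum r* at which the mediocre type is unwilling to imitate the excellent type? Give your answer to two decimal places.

The mediocre type at r = 0 receives 28.9; imitating at r* yields 74.6 − 9.7·r*².
Indifference: 28.9 = 74.6 − 9.7·r*², so r*² = (74.6 − 28.9) / 9.7 ≈ 4.7113.
r* = √4.7113 ≈ 2.17.

2.17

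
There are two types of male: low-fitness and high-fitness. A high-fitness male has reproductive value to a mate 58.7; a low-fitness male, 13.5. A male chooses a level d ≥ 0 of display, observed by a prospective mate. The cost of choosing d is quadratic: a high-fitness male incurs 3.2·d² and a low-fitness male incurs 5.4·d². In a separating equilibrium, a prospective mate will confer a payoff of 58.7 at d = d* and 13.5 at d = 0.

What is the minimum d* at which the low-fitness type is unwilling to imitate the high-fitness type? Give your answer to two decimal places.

2.89

The low-fitness type at d = 0 receives 13.5; imitating at d* yields 58.7 − 5.4·d*².
Indifference: 13.5 = 58.7 − 5.4·d*², so d*² = (58.7 − 13.5) / 5.4 ≈ 8.3704.
d* = √8.3704 ≈ 2.89.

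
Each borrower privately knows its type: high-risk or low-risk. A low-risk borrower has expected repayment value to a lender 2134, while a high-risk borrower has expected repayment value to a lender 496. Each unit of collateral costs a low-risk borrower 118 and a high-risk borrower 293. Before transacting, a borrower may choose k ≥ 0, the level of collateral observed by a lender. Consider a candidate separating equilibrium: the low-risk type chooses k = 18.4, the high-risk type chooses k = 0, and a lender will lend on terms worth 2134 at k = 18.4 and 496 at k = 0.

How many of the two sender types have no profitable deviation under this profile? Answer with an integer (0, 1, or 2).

1

High-risk type: stay at 0 → 496; mimic → 2134 − 293 × 18.4 = -3257.2. IC holds (496 ≥ -3257.2).
Low-risk type: signal → 2134 − 118 × 18.4 = -37.2; deviate to 0 → 496. IC fails (-37.2 < 496).
1 of 2 constraints hold, so this profile is not an equilibrium.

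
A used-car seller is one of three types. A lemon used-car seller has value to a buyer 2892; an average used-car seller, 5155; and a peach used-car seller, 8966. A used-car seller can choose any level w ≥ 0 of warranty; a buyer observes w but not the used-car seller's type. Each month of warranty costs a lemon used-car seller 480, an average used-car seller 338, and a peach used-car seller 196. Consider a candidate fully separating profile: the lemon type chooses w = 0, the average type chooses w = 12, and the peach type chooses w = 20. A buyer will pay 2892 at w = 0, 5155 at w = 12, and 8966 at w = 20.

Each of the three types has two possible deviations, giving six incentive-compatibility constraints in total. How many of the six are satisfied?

4

Lemon (own payoff 2892): to w=12 gives 5155 − 480×12 = -605 → no gain ✓; to w=20 gives 8966 − 480×20 = -634 → no gain ✓.
Peach (own payoff 8966 − 196×20 = 5046): to w=0 gives 2892 → no gain ✓; to w=12 gives 5155 − 196×12 = 2803 → no gain ✓.
Average (own payoff 5155 − 338×12 = 1099): to w=0 gives 2892 → profitable ✗; to w=20 gives 8966 − 338×20 = 2206 → profitable ✗.
4 of the 6 constraints hold; not an equilibrium.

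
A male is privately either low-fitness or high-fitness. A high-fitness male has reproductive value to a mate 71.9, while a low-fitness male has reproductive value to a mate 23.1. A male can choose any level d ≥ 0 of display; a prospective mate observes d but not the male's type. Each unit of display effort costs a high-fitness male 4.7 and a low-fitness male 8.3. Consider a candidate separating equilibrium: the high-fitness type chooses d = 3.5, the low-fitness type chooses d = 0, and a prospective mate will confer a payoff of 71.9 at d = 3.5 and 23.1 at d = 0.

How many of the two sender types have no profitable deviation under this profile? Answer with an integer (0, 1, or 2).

High-fitness type: signal → 71.9 − 4.7 × 3.5 = 55.45; deviate to 0 → 23.1. IC holds (55.45 ≥ 23.1).
Low-fitness type: stay at 0 → 23.1; mimic → 71.9 − 8.3 × 3.5 = 42.85. IC fails (23.1 < 42.85).
1 of 2 constraints hold, so this profile is not an equilibrium.

1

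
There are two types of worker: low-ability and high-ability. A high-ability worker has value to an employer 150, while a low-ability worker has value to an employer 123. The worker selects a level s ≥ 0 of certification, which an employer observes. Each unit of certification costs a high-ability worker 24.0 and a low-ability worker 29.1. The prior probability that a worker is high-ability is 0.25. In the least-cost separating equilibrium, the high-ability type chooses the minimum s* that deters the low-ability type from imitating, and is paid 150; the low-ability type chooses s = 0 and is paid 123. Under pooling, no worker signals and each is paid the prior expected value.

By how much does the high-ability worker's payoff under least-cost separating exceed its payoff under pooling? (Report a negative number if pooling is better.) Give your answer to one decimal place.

-2.0

Least-cost separating signal: s* solves 123 = 150 − 29.1·s*, so s* = (150 − 123)/29.1 ≈ 0.9278.
High-ability type's separating payoff: 150 − 24.0 × s* = 150 − 24.0 × (150 − 123)/29.1 = 150 − 648/29.1 ≈ 127.732.
Pooling payoff: 0.25 × 150 + 0.75 × 123 = 129.75.
Difference: 127.732 − 129.75 = -2.018, i.e. -2.0 to one decimal place.
The high-ability type would prefer the pooling outcome.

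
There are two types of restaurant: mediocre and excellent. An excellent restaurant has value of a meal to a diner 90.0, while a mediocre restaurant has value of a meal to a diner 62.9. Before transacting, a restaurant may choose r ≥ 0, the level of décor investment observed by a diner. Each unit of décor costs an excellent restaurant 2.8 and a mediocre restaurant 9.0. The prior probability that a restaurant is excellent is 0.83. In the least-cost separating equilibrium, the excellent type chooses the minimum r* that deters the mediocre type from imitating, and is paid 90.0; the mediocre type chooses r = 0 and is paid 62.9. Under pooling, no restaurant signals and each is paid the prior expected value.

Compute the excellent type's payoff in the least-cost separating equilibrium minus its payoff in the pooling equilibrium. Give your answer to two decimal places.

Least-cost separating signal: r* solves 62.9 = 90.0 − 9.0·r*, so r* = (90.0 − 62.9)/9.0 ≈ 3.0111.
Excellent type's separating payoff: 90.0 − 2.8 × r* = 90.0 − 2.8 × (90.0 − 62.9)/9.0 = 90.0 − 75.88/9.0 ≈ 81.5689.
Pooling payoff: 0.83 × 90.0 + 0.17 × 62.9 = 85.393.
Difference: 81.5689 − 85.393 = -3.8241, i.e. -3.82 to two decimal places.
The excellent type would prefer the pooling outcome.

-3.82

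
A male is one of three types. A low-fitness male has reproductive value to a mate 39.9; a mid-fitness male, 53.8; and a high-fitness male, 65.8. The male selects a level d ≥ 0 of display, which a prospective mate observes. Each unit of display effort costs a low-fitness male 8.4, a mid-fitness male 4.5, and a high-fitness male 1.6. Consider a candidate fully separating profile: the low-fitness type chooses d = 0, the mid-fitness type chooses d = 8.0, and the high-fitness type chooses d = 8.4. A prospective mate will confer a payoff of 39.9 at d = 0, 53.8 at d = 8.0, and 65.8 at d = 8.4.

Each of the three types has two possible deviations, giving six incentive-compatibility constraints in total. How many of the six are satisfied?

4

Low-fitness (own payoff 39.9): to d=8.0 gives 53.8 − 8.4×8.0 = -13.4 → no gain ✓; to d=8.4 gives 65.8 − 8.4×8.4 = -4.76 → no gain ✓.
High-fitness (own payoff 65.8 − 1.6×8.4 = 52.36): to d=0 gives 39.9 → no gain ✓; to d=8.0 gives 53.8 − 1.6×8.0 = 41 → no gain ✓.
Mid-fitness (own payoff 53.8 − 4.5×8.0 = 17.8): to d=0 gives 39.9 → profitable ✗; to d=8.4 gives 65.8 − 4.5×8.4 = 28 → profitable ✗.
4 of the 6 constraints hold; not an equilibrium.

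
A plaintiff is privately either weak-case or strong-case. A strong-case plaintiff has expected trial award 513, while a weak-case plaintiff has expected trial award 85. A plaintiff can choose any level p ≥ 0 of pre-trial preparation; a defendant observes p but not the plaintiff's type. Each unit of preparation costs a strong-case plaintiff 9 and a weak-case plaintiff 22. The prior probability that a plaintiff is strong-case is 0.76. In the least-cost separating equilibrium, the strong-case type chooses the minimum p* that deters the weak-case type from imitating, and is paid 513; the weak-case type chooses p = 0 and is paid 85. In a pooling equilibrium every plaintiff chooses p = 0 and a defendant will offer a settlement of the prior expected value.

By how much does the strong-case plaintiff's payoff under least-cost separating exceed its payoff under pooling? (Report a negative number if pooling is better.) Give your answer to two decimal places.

-72.37

Least-cost separating signal: p* solves 85 = 513 − 22·p*, so p* = (513 − 85)/22 ≈ 19.4545.
Strong-case type's separating payoff: 513 − 9 × p* = 513 − 9 × (513 − 85)/22 = 513 − 3852/22 ≈ 337.9091.
Pooling payoff: 0.76 × 513 + 0.24 × 85 = 410.28.
Difference: 337.9091 − 410.28 = -72.3709, i.e. -72.37 to two decimal places.
The strong-case type would prefer the pooling outcome.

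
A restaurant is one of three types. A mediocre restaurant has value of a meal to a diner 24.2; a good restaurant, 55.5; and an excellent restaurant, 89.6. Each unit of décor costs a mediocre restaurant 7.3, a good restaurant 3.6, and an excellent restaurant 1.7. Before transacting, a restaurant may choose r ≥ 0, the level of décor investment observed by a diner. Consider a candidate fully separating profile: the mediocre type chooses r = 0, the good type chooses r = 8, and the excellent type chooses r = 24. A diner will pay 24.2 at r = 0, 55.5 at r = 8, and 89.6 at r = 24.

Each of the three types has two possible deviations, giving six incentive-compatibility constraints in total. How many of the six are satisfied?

6

Excellent (own payoff 89.6 − 1.7×24 = 48.8): to r=0 gives 24.2 → no gain ✓; to r=8 gives 55.5 − 1.7×8 = 41.9 → no gain ✓.
Mediocre (own payoff 24.2): to r=8 gives 55.5 − 7.3×8 = -2.9 → no gain ✓; to r=24 gives 89.6 − 7.3×24 = -85.6 → no gain ✓.
Good (own payoff 55.5 − 3.6×8 = 26.7): to r=0 gives 24.2 → no gain ✓; to r=24 gives 89.6 − 3.6×24 = 3.2 → no gain ✓.
6 of the 6 constraints hold; this profile is a separating equilibrium.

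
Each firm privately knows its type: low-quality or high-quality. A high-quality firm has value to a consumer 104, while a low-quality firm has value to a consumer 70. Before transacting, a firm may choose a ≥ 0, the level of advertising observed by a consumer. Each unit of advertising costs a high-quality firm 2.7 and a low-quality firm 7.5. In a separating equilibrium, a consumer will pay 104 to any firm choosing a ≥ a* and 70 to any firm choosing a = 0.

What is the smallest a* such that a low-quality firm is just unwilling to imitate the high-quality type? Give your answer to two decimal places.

4.53

A low-quality firm choosing a = 0 receives 70.
Imitating at a* instead would pay 104 at cost 7.5·a*, netting 104 − 7.5·a*.
Indifference: 70 = 104 − 7.5·a*, so a* = (104 − 70) / 7.5 ≈ 4.53.
This is the low-quality type's binding incentive-compatibility constraint; any a ≥ 4.53 sustains separation on that side.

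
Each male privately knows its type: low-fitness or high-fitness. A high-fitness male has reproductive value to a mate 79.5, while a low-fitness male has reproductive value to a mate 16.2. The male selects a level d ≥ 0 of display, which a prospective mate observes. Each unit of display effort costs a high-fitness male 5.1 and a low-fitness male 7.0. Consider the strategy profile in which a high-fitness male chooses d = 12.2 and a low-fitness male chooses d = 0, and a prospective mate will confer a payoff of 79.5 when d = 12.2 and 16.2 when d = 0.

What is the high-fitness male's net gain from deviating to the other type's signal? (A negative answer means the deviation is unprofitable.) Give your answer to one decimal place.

Playing d = 12.2 the high-fitness male receives 79.5 − 5.1 × 12.2 = 17.28.
Deviating to d = 0 yields 16.2 instead.
Gain from deviating: 16.2 − 17.28 = -1.08, i.e. -1.1 to one decimal place.
The gain is negative, so the high-fitness type's incentive-compatibility constraint is satisfied.

-1.1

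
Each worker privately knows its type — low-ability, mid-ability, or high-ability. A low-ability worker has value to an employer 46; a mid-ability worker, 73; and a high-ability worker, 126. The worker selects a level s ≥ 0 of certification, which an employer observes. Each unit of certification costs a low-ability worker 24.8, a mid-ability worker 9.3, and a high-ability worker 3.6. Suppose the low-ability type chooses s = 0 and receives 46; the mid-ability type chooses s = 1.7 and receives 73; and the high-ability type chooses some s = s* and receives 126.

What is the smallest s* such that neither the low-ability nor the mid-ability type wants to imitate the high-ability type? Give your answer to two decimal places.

Mid-ability type (on-path payoff 73 − 9.3×1.7 = 57.19) won't mimic when 57.19 ≥ 126 − 9.3·s*, i.e. s* ≥ 7.40.
Low-ability type (on-path payoff 46) won't mimic when 46 ≥ 126 − 24.8·s*, i.e. s* ≥ 3.23.
Both must hold, so s* = max(3.23, 7.40) = 7.40. The mid-ability type's constraint binds.

7.40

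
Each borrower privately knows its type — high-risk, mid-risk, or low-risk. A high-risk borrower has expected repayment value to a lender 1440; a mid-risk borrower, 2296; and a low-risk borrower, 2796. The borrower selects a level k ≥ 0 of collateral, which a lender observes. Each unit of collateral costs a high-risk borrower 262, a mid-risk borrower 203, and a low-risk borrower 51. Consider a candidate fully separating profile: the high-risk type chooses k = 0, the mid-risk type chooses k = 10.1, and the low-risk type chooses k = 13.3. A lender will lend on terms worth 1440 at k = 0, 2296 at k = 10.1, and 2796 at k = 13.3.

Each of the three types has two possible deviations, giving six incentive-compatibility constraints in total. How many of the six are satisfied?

High-risk (own payoff 1440): to k=10.1 gives 2296 − 262×10.1 = -350.2 → no gain ✓; to k=13.3 gives 2796 − 262×13.3 = -688.6 → no gain ✓.
Mid-risk (own payoff 2296 − 203×10.1 = 245.7): to k=0 gives 1440 → profitable ✗; to k=13.3 gives 2796 − 203×13.3 = 96.1 → no gain ✓.
Low-risk (own payoff 2796 − 51×13.3 = 2117.7): to k=0 gives 1440 → no gain ✓; to k=10.1 gives 2296 − 51×10.1 = 1780.9 → no gain ✓.
5 of the 6 constraints hold; not an equilibrium.

5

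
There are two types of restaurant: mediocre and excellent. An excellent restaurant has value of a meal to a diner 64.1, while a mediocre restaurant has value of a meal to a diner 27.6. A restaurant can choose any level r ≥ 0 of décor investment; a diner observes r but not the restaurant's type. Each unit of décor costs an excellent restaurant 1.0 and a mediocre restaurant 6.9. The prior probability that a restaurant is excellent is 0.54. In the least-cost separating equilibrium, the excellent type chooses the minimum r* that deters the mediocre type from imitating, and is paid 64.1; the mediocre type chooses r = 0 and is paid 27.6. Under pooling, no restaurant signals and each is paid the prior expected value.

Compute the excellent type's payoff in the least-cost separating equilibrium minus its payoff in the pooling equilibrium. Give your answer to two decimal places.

Least-cost separating signal: r* solves 27.6 = 64.1 − 6.9·r*, so r* = (64.1 − 27.6)/6.9 ≈ 5.2899.
Excellent type's separating payoff: 64.1 − 1.0 × r* = 64.1 − 1.0 × (64.1 − 27.6)/6.9 = 64.1 − 36.5/6.9 ≈ 58.8101.
Pooling payoff: 0.54 × 64.1 + 0.46 × 27.6 = 47.31.
Difference: 58.8101 − 47.31 = 11.5001, i.e. 11.50 to two decimal places.
The excellent type prefers to separate.

11.50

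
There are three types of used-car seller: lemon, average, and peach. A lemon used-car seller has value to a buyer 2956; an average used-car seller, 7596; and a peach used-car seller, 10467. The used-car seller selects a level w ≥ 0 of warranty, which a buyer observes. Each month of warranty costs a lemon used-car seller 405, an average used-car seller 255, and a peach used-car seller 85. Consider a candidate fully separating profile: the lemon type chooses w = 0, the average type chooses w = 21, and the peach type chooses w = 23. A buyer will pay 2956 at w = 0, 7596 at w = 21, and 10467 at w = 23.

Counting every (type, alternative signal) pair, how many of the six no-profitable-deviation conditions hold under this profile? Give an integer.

4

Peach (own payoff 10467 − 85×23 = 8512): to w=0 gives 2956 → no gain ✓; to w=21 gives 7596 − 85×21 = 5811 → no gain ✓.
Lemon (own payoff 2956): to w=21 gives 7596 − 405×21 = -909 → no gain ✓; to w=23 gives 10467 − 405×23 = 1152 → no gain ✓.
Average (own payoff 7596 − 255×21 = 2241): to w=0 gives 2956 → profitable ✗; to w=23 gives 10467 − 255×23 = 4602 → profitable ✗.
4 of the 6 constraints hold; not an equilibrium.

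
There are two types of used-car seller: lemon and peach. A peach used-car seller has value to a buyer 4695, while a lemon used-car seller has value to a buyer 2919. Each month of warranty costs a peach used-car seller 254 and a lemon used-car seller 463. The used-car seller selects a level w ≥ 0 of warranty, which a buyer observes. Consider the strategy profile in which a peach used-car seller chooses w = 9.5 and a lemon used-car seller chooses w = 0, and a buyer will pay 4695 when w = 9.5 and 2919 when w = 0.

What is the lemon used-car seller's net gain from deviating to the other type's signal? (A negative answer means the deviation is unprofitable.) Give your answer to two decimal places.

-2622.50

Playing w = 0 the lemon used-car seller receives 2919.
Deviating to w = 9.5 brings payment 4695 at cost 463 × 9.5 = 4398.5, netting 296.5.
Gain from deviating: 296.5 − 2919 = -2622.50.
The gain is negative, so the lemon type's incentive-compatibility constraint is satisfied.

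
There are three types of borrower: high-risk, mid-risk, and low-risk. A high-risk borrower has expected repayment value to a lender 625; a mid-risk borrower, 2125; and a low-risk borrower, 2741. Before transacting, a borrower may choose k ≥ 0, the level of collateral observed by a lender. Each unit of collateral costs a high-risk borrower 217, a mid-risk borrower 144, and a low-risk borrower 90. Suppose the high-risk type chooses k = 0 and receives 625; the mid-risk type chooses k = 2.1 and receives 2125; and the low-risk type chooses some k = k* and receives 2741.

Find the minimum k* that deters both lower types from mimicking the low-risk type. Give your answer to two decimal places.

9.75

High-risk type (on-path payoff 625) won't mimic when 625 ≥ 2741 − 217·k*, i.e. k* ≥ 9.75.
Mid-risk type (on-path payoff 2125 − 144×2.1 = 1822.6) won't mimic when 1822.6 ≥ 2741 − 144·k*, i.e. k* ≥ 6.38.
Both must hold, so k* = max(9.75, 6.38) = 9.75. The high-risk type's constraint binds.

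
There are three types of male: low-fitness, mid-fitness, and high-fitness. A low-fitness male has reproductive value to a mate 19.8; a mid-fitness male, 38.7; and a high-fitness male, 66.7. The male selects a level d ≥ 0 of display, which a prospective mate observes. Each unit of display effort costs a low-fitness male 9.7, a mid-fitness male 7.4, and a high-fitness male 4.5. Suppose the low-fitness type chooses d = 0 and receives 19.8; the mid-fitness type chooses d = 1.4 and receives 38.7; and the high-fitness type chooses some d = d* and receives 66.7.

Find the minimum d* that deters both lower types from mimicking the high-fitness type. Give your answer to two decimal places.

Low-fitness type (on-path payoff 19.8) won't mimic when 19.8 ≥ 66.7 − 9.7·d*, i.e. d* ≥ 4.84.
Mid-fitness type (on-path payoff 38.7 − 7.4×1.4 = 28.34) won't mimic when 28.34 ≥ 66.7 − 7.4·d*, i.e. d* ≥ 5.18.
Both must hold, so d* = max(4.84, 5.18) = 5.18. The mid-fitness type's constraint binds.

5.18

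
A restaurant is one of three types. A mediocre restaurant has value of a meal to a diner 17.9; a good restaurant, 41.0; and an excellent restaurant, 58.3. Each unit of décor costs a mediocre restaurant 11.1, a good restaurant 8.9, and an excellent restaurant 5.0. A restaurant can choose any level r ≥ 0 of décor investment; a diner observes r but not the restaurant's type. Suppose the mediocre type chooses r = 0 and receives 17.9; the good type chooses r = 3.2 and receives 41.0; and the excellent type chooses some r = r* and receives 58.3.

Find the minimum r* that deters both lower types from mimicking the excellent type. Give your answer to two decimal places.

Good type (on-path payoff 41.0 − 8.9×3.2 = 12.52) won't mimic when 12.52 ≥ 58.3 − 8.9·r*, i.e. r* ≥ 5.14.
Mediocre type (on-path payoff 17.9) won't mimic when 17.9 ≥ 58.3 − 11.1·r*, i.e. r* ≥ 3.64.
Both must hold, so r* = max(3.64, 5.14) = 5.14. The good type's constraint binds.

5.14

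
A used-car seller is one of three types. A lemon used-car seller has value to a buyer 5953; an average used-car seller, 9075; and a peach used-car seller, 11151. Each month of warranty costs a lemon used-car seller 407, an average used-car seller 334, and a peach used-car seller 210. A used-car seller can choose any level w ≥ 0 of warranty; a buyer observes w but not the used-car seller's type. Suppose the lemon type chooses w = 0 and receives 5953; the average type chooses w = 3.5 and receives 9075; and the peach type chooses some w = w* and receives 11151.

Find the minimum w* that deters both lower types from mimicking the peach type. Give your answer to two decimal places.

12.77

Average type (on-path payoff 9075 − 334×3.5 = 7906) won't mimic when 7906 ≥ 11151 − 334·w*, i.e. w* ≥ 9.72.
Lemon type (on-path payoff 5953) won't mimic when 5953 ≥ 11151 − 407·w*, i.e. w* ≥ 12.77.
Both must hold, so w* = max(12.77, 9.72) = 12.77. The lemon type's constraint binds.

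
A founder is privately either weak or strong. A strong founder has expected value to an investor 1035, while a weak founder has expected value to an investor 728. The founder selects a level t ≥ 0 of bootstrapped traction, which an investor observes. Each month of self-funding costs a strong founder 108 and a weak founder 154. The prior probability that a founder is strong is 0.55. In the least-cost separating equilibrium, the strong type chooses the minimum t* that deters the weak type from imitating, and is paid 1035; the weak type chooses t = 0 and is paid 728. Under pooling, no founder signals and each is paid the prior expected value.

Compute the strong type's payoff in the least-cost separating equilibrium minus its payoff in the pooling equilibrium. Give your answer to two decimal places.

-77.15

Least-cost separating signal: t* solves 728 = 1035 − 154·t*, so t* = (1035 − 728)/154 ≈ 1.9935.
Strong type's separating payoff: 1035 − 108 × t* = 1035 − 108 × (1035 − 728)/154 = 1035 − 33156/154 ≈ 819.7013.
Pooling payoff: 0.55 × 1035 + 0.45 × 728 = 896.85.
Difference: 819.7013 − 896.85 = -77.1487, i.e. -77.15 to two decimal places.
The strong type would prefer the pooling outcome.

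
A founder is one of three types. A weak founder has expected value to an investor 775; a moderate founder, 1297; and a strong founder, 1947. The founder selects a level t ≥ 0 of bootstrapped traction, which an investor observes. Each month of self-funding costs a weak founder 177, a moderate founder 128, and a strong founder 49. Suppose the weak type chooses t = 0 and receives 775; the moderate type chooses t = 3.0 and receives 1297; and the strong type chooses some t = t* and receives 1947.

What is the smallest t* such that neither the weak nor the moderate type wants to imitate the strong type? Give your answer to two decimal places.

Moderate type (on-path payoff 1297 − 128×3.0 = 913) won't mimic when 913 ≥ 1947 − 128·t*, i.e. t* ≥ 8.08.
Weak type (on-path payoff 775) won't mimic when 775 ≥ 1947 − 177·t*, i.e. t* ≥ 6.62.
Both must hold, so t* = max(6.62, 8.08) = 8.08. The moderate type's constraint binds.

8.08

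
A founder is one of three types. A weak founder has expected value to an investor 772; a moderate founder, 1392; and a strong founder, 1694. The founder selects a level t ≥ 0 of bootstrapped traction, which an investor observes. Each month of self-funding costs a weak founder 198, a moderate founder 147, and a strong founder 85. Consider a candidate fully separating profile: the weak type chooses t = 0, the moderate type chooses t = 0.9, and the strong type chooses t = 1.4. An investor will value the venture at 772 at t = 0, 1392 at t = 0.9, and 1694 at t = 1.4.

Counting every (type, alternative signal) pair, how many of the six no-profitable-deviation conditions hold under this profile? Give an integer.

Weak (own payoff 772): to t=0.9 gives 1392 − 198×0.9 = 1213.8 → profitable ✗; to t=1.4 gives 1694 − 198×1.4 = 1416.8 → profitable ✗.
Moderate (own payoff 1392 − 147×0.9 = 1259.7): to t=0 gives 772 → no gain ✓; to t=1.4 gives 1694 − 147×1.4 = 1488.2 → profitable ✗.
Strong (own payoff 1694 − 85×1.4 = 1575): to t=0 gives 772 → no gain ✓; to t=0.9 gives 1392 − 85×0.9 = 1315.5 → no gain ✓.
3 of the 6 constraints hold; not an equilibrium.

3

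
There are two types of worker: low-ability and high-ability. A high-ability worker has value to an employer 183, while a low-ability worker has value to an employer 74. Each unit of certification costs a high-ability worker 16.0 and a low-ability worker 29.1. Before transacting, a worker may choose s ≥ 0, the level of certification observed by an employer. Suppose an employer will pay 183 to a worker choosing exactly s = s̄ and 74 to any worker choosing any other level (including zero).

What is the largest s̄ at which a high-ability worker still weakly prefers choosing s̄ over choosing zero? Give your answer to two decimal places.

6.81

Choosing s̄ yields the high-ability type 183 − 16.0·s̄; choosing zero yields 74.
The high-ability type is indifferent at 183 − 16.0·s̄ = 74, i.e. s̄ = (183 − 74) / 16.0 ≈ 6.81.
For any s̄ above 6.81 the high-ability type would rather pool at zero, so separation collapses.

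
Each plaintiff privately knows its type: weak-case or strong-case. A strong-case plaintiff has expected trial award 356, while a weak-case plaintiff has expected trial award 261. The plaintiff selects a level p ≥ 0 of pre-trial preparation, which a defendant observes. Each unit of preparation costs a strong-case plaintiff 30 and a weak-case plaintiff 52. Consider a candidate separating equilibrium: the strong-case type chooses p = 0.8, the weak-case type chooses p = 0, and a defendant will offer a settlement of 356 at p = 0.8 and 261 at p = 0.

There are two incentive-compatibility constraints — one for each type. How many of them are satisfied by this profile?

Strong-case type: signal → 356 − 30 × 0.8 = 332; deviate to 0 → 261. IC holds (332 ≥ 261).
Weak-case type: stay at 0 → 261; mimic → 356 − 52 × 0.8 = 314.4. IC fails (261 < 314.4).
1 of 2 constraints hold, so this profile is not an equilibrium.

1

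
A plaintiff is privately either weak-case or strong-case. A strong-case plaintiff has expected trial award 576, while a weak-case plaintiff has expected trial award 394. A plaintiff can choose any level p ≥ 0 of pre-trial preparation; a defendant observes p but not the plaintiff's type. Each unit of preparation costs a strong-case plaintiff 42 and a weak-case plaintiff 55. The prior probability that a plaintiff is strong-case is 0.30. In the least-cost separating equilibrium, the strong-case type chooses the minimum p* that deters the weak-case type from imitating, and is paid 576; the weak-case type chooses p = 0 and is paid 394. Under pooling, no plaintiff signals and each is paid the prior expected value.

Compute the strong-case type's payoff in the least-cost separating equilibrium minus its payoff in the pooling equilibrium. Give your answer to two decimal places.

-11.58

Least-cost separating signal: p* solves 394 = 576 − 55·p*, so p* = (576 − 394)/55 ≈ 3.3091.
Strong-case type's separating payoff: 576 − 42 × p* = 576 − 42 × (576 − 394)/55 = 576 − 7644/55 ≈ 437.0182.
Pooling payoff: 0.30 × 576 + 0.70 × 394 = 448.6.
Difference: 437.0182 − 448.6 = -11.5818, i.e. -11.58 to two decimal places.
The strong-case type would prefer the pooling outcome.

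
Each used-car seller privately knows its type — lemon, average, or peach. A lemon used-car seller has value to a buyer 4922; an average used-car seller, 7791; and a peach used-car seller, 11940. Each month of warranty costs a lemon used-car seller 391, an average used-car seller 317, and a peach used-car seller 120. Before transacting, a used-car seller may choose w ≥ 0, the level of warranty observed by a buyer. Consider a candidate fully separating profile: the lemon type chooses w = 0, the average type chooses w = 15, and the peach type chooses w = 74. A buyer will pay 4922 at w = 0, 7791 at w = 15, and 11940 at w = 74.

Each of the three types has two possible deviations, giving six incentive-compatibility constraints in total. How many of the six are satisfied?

3

Average (own payoff 7791 − 317×15 = 3036): to w=0 gives 4922 → profitable ✗; to w=74 gives 11940 − 317×74 = -11518 → no gain ✓.
Lemon (own payoff 4922): to w=15 gives 7791 − 391×15 = 1926 → no gain ✓; to w=74 gives 11940 − 391×74 = -16994 → no gain ✓.
Peach (own payoff 11940 − 120×74 = 3060): to w=0 gives 4922 → profitable ✗; to w=15 gives 7791 − 120×15 = 5991 → profitable ✗.
3 of the 6 constraints hold; not an equilibrium.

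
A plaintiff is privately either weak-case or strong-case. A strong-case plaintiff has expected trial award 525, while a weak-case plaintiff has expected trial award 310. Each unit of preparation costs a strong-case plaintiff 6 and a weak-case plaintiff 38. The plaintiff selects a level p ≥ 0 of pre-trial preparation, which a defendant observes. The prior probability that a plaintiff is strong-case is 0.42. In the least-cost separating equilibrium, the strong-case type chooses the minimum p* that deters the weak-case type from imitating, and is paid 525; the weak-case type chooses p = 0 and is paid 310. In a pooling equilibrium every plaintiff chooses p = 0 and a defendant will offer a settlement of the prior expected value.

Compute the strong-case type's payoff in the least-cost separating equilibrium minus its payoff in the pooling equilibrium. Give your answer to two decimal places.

90.75

Least-cost separating signal: p* solves 310 = 525 − 38·p*, so p* = (525 − 310)/38 ≈ 5.6579.
Strong-case type's separating payoff: 525 − 6 × p* = 525 − 6 × (525 − 310)/38 = 525 − 1290/38 ≈ 491.0526.
Pooling payoff: 0.42 × 525 + 0.58 × 310 = 400.3.
Difference: 491.0526 − 400.3 = 90.7526, i.e. 90.75 to two decimal places.
The strong-case type prefers to separate.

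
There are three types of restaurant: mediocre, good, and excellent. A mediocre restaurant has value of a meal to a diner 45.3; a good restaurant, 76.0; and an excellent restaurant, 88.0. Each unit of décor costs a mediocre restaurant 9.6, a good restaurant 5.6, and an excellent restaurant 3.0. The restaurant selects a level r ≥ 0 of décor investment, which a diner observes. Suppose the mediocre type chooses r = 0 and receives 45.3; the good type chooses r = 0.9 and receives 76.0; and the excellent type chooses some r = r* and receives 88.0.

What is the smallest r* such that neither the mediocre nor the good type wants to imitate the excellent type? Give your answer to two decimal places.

4.45

Mediocre type (on-path payoff 45.3) won't mimic when 45.3 ≥ 88.0 − 9.6·r*, i.e. r* ≥ 4.45.
Good type (on-path payoff 76.0 − 5.6×0.9 = 70.96) won't mimic when 70.96 ≥ 88.0 − 5.6·r*, i.e. r* ≥ 3.04.
Both must hold, so r* = max(4.45, 3.04) = 4.45. The mediocre type's constraint binds.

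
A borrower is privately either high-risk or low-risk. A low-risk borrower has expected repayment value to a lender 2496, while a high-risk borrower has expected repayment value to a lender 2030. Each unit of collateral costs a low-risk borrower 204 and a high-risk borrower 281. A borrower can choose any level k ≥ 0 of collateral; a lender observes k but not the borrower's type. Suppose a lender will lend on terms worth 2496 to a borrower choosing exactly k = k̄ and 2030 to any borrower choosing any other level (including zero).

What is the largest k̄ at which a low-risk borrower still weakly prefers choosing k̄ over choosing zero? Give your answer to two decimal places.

2.28

Choosing k̄ yields the low-risk type 2496 − 204·k̄; choosing zero yields 2030.
The low-risk type is indifferent at 2496 − 204·k̄ = 2030, i.e. k̄ = (2496 − 2030) / 204 ≈ 2.28.
For any k̄ above 2.28 the low-risk type would rather pool at zero, so separation collapses.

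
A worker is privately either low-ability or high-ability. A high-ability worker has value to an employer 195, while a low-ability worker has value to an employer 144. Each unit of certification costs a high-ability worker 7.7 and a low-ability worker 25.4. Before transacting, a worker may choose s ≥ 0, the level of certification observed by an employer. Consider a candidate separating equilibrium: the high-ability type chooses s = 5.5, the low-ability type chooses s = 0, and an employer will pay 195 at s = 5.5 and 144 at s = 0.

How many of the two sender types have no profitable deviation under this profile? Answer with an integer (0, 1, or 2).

2

High-ability type: signal → 195 − 7.7 × 5.5 = 152.65; deviate to 0 → 144. IC holds (152.65 ≥ 144).
Low-ability type: stay at 0 → 144; mimic → 195 − 25.4 × 5.5 = 55.3. IC holds (144 ≥ 55.3).
2 of 2 constraints hold, so this is a separating equilibrium.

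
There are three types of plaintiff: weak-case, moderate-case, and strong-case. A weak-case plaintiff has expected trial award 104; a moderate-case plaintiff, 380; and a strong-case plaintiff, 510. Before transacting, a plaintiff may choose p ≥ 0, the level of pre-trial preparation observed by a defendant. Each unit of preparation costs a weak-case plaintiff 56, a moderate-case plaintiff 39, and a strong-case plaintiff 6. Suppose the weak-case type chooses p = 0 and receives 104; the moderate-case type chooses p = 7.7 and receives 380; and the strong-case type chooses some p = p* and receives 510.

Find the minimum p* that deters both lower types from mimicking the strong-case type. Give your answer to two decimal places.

Weak-case type (on-path payoff 104) won't mimic when 104 ≥ 510 − 56·p*, i.e. p* ≥ 7.25.
Moderate-case type (on-path payoff 380 − 39×7.7 = 79.7) won't mimic when 79.7 ≥ 510 − 39·p*, i.e. p* ≥ 11.03.
Both must hold, so p* = max(7.25, 11.03) = 11.03. The moderate-case type's constraint binds.

11.03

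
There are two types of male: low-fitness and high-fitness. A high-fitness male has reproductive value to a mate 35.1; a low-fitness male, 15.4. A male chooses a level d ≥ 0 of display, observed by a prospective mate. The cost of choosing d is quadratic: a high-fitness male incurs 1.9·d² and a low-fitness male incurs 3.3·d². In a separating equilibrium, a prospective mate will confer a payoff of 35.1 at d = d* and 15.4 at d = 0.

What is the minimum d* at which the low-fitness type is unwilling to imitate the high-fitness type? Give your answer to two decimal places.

2.44

The low-fitness type at d = 0 receives 15.4; imitating at d* yields 35.1 − 3.3·d*².
Indifference: 15.4 = 35.1 − 3.3·d*², so d*² = (35.1 − 15.4) / 3.3 ≈ 5.9697.
d* = √5.9697 ≈ 2.44.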